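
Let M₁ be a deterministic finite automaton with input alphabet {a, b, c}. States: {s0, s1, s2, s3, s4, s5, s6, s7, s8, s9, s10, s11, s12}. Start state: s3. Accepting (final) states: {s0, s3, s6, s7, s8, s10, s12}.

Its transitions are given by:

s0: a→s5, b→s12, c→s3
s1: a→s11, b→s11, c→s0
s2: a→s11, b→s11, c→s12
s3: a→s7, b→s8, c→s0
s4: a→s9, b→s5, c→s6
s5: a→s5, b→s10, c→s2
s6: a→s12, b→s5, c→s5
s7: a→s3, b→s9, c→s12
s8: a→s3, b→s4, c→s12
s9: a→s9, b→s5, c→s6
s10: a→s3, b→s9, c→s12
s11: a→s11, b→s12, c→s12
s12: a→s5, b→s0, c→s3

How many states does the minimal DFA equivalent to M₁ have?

Reachable states from the start: {s0,s2,s3,s4,s5,s6,s7,s8,s9,s10,s11,s12}. Unreachable: {s1} — drop them.
Start with accepting vs non-accepting: {s0,s3,s6,s7,s8,s10,s12} | {s2,s4,s5,s9,s11}.
On input a, block {s0,s3,s6,s7,s8,s10,s12} splits into {s3,s6,s7,s8,s10} and {s0,s12}.
Split {s3,s6,s7,s8,s10} by δ(·,a) → {s3,s7,s8,s10} and {s6}.
On input b, block {s3,s7,s8,s10} splits into {s7,s8,s10} and {s3}.
On input b, block {s2,s4,s5,s9,s11} splits into {s2,s4,s9} and {s5} and {s11}.
Split {s2,s4,s9} by δ(·,a) → {s4,s9} and {s2}.
The partition is now stable with 8 blocks: {s7,s8,s10} | {s4,s9} | {s0,s12} | {s6} | {s3} | {s5} | {s11} | {s2}.

8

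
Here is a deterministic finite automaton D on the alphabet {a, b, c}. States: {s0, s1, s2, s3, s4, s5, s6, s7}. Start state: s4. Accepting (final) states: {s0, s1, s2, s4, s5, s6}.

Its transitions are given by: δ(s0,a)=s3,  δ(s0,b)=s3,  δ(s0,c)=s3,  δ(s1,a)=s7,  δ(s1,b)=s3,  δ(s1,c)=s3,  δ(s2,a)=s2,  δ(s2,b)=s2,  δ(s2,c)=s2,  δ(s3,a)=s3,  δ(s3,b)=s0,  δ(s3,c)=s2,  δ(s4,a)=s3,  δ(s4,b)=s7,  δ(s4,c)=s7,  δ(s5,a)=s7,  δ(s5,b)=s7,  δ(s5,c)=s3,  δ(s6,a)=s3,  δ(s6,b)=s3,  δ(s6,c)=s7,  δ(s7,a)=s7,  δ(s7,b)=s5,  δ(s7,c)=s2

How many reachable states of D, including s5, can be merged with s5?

States {s1,s6} cannot be reached from the start state, so discard them.
Initial partition by acceptance: {s0,s2,s4,s5} | {s3,s7}.
On input a, block {s0,s2,s4,s5} splits into {s0,s4,s5} and {s2}.
No further refinement is possible. Final partition (3 blocks): {s0,s4,s5} | {s3,s7} | {s2}.
The equivalence class containing s5 is {s0,s4,s5}, of size 3.

3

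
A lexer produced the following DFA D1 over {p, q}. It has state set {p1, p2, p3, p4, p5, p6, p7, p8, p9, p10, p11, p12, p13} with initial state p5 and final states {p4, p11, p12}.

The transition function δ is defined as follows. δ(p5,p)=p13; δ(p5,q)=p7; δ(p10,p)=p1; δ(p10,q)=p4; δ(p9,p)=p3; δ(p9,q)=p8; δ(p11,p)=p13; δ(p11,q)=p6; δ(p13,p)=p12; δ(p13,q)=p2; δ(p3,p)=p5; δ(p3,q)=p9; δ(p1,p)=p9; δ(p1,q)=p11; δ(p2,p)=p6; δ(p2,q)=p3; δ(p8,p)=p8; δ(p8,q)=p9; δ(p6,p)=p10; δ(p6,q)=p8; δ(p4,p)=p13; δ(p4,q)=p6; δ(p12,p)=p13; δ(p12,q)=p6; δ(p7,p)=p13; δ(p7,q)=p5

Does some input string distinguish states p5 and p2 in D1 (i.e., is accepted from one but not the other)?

Initial partition by acceptance: {p4,p11,p12} | {p1,p2,p3,p5,p6,p7,p8,p9,p10,p13}.
On input p, block {p1,p2,p3,p5,p6,p7,p8,p9,p10,p13} splits into {p1,p2,p3,p5,p6,p7,p8,p9,p10} and {p13}.
On input p, block {p1,p2,p3,p5,p6,p7,p8,p9,p10} splits into {p1,p2,p3,p6,p8,p9,p10} and {p5,p7}.
Split {p1,p2,p3,p6,p8,p9,p10} by δ(·,p) → {p1,p2,p6,p8,p9,p10} and {p3}.
Refine {p1,p2,p6,p8,p9,p10} on symbol p: members go to different blocks, giving {p1,p2,p6,p8,p10} and {p9}.
Refine {p1,p2,p6,p8,p10} on symbol p: members go to different blocks, giving {p2,p6,p8,p10} and {p1}.
On input p, block {p2,p6,p8,p10} splits into {p2,p6,p8} and {p10}.
Split {p2,p6,p8} by δ(·,p) → {p2,p8} and {p6}.
Split {p2,p8} by δ(·,p) → {p2} and {p8}.
No further refinement is possible. Final partition (10 blocks): {p4,p11,p12} | {p2} | {p13} | {p5,p7} | {p3} | {p9} | {p1} | {p10} | {p6} | {p8}.
p5 and p2 end up in different blocks, so they are distinguishable. For instance, the string 'pp' is accepted from only p5.

Yes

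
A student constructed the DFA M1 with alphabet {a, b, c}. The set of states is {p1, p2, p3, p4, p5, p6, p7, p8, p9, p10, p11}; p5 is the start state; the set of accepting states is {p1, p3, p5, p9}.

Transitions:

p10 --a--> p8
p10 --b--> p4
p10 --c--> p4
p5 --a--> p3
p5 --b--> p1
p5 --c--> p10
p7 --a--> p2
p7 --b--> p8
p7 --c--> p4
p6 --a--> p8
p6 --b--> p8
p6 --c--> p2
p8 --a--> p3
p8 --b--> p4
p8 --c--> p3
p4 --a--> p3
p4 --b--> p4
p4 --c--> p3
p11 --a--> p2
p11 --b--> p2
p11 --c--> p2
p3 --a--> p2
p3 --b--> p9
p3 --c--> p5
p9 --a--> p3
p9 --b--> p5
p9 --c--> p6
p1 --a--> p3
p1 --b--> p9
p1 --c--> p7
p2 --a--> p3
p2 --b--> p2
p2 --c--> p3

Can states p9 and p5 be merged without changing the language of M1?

Yes

States {p11} cannot be reached from the start state, so discard them.
P0 = {p1,p3,p5,p9} | {p2,p4,p6,p7,p8,p10}.
Refine {p1,p3,p5,p9} on symbol a: members go to different blocks, giving {p1,p5,p9} and {p3}.
Refine {p2,p4,p6,p7,p8,p10} on symbol a: members go to different blocks, giving {p2,p4,p8} and {p6,p7,p10}.
Stable partition: {p1,p5,p9} | {p2,p4,p8} | {p3} | {p6,p7,p10} — 4 equivalence classes.
p9 and p5 lie in the same block of the stable partition, so they are equivalent — no string distinguishes them.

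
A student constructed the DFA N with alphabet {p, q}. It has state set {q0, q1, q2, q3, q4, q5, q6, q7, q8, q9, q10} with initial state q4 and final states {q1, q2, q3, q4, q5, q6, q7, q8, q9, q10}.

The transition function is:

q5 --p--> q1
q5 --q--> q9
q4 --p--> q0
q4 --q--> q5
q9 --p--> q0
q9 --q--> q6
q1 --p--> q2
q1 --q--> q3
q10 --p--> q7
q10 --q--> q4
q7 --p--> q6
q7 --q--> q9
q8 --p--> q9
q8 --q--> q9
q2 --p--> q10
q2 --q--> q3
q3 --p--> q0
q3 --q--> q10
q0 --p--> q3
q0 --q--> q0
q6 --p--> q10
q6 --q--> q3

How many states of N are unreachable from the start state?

No path from q4 leads to q8; the other 10 states are all reachable.

1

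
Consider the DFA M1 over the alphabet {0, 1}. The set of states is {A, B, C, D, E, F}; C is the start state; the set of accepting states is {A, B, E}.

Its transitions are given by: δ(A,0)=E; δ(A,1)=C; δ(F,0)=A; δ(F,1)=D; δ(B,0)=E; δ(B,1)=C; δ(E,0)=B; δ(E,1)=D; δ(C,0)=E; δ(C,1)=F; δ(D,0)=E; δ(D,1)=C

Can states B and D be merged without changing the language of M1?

All states are reachable from the start state.
Start with accepting vs non-accepting: {A,B,E} | {C,D,F}.
Stable partition: {A,B,E} | {C,D,F} — 2 equivalence classes.
B and D end up in different blocks, so they are distinguishable. For instance, the string 'ε' is accepted from only B.

No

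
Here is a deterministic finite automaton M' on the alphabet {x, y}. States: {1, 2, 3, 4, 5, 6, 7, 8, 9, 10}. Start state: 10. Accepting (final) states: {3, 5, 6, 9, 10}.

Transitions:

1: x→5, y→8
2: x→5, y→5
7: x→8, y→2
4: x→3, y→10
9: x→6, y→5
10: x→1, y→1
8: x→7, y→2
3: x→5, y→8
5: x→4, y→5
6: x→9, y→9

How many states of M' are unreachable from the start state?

BFS from 10 reaches {1, 2, 3, 4, 5, 7, 8, 10}; the 2 state(s) 6, 9 are never visited.

2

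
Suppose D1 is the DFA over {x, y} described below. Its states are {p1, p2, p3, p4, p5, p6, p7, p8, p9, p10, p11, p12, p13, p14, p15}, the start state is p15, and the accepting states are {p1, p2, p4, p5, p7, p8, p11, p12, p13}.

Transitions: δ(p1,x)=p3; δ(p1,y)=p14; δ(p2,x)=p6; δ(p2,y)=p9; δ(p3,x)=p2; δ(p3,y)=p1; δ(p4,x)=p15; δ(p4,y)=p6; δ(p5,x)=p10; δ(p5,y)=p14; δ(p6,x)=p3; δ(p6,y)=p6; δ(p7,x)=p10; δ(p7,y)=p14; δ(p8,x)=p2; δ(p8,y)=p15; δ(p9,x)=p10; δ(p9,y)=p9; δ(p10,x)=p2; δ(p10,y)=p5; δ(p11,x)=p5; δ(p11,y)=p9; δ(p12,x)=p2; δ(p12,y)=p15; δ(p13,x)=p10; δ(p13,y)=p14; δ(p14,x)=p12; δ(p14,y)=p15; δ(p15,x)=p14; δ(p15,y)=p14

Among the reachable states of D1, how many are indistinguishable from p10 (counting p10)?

2

States {p4,p7,p8,p11,p13} cannot be reached from the start state, so discard them.
P0 = {p1,p2,p5,p12} | {p3,p6,p9,p10,p14,p15}.
Refine {p1,p2,p5,p12} on symbol x: members go to different blocks, giving {p1,p2,p5} and {p12}.
Split {p3,p6,p9,p10,p14,p15} by δ(·,x) → {p6,p9,p15} and {p3,p10} and {p14}.
Split {p1,p2,p5} by δ(·,x) → {p1,p5} and {p2}.
On input x, block {p6,p9,p15} splits into {p6,p9} and {p15}.
The partition is now stable with 7 blocks: {p1,p5} | {p6,p9} | {p12} | {p3,p10} | {p14} | {p2} | {p15}.
State p10 belongs to the block {p3,p10}, which has 2 states.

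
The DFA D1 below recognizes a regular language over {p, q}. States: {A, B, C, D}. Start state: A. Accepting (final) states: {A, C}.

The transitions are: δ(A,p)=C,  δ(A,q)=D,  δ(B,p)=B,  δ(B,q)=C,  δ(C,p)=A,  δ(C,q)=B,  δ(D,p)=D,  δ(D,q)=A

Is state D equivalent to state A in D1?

No

Every state is reachable, so we keep all 4.
Initial partition by acceptance: {A,C} | {B,D}.
No further refinement is possible. Final partition (2 blocks): {A,C} | {B,D}.
D and A end up in different blocks, so they are distinguishable. For instance, the string 'ε' is accepted from only A.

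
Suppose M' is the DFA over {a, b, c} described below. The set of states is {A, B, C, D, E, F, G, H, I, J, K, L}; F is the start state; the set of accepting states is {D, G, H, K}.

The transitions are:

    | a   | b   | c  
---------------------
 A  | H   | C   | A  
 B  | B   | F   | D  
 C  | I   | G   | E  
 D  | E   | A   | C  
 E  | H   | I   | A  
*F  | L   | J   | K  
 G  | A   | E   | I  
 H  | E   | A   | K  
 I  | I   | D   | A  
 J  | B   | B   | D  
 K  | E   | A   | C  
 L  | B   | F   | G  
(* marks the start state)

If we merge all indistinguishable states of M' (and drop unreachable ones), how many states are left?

Initial partition by acceptance: {D,G,H,K} | {A,B,C,E,F,I,J,L}.
Split {D,G,H,K} by δ(·,c) → {D,G,K} and {H}.
Split {A,B,C,E,F,I,J,L} by δ(·,a) → {B,C,F,I,J,L} and {A,E}.
On input b, block {B,C,F,I,J,L} splits into {B,F,J,L} and {C,I}.
The partition is now stable with 5 blocks: {D,G,K} | {B,F,J,L} | {H} | {A,E} | {C,I}.

5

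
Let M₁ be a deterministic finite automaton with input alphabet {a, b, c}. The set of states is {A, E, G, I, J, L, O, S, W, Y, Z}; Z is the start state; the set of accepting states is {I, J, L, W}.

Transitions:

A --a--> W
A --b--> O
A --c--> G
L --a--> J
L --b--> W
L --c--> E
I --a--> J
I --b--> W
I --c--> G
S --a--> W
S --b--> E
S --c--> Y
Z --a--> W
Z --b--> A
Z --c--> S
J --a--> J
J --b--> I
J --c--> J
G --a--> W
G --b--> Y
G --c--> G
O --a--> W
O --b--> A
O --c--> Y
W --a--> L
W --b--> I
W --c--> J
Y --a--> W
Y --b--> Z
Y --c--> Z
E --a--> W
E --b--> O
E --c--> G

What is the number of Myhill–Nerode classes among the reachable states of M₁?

4

Initial partition by acceptance: {I,J,L,W} | {A,E,G,O,S,Y,Z}.
On input c, block {I,J,L,W} splits into {J,W} and {I,L}.
On input a, block {J,W} splits into {W} and {J}.
No further refinement is possible. Final partition (4 blocks): {W} | {A,E,G,O,S,Y,Z} | {I,L} | {J}.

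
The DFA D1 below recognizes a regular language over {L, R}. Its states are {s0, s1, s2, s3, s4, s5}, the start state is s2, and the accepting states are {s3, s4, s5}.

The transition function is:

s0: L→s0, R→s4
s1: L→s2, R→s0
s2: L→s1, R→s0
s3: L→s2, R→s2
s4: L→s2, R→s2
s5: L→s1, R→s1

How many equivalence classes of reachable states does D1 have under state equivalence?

First remove the unreachable states {s3,s5}; 4 states remain.
P0 = {s4} | {s0,s1,s2}.
Refine {s0,s1,s2} on symbol R: members go to different blocks, giving {s1,s2} and {s0}.
No further refinement is possible. Final partition (3 blocks): {s4} | {s1,s2} | {s0}.

3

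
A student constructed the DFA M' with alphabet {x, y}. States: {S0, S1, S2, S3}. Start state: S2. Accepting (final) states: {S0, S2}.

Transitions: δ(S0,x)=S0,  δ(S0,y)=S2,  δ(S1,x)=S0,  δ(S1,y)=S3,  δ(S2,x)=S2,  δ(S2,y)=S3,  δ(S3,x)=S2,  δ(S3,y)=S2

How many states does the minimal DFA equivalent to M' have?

2

First remove the unreachable states {S0,S1}; 2 states remain.
P0 = {S2} | {S3}.
No further refinement is possible. Final partition (2 blocks): {S2} | {S3}.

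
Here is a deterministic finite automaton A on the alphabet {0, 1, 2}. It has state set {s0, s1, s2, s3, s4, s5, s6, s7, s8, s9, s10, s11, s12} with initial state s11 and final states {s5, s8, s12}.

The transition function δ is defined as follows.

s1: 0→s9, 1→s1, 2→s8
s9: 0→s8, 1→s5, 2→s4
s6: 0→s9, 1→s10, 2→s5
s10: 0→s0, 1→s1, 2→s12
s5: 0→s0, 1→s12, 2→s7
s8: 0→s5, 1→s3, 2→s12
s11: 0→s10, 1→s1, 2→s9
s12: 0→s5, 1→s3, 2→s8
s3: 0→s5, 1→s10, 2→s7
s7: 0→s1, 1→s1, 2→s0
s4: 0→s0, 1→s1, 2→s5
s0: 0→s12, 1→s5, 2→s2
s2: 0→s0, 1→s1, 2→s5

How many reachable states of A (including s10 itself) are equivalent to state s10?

2

First remove the unreachable states {s6}; 12 states remain.
Initial partition by acceptance: {s5,s8,s12} | {s0,s1,s2,s3,s4,s7,s9,s10,s11}.
Refine {s5,s8,s12} on symbol 0: members go to different blocks, giving {s8,s12} and {s5}.
On input 0, block {s0,s1,s2,s3,s4,s7,s9,s10,s11} splits into {s1,s2,s4,s7,s10,s11} and {s0,s9} and {s3}.
Split {s1,s2,s4,s7,s10,s11} by δ(·,0) → {s1,s2,s4,s10} and {s7,s11}.
Refine {s1,s2,s4,s10} on symbol 2: members go to different blocks, giving {s1,s10} and {s2,s4}.
The partition is now stable with 7 blocks: {s8,s12} | {s1,s10} | {s5} | {s0,s9} | {s3} | {s7,s11} | {s2,s4}.
The equivalence class containing s10 is {s1,s10}, of size 2.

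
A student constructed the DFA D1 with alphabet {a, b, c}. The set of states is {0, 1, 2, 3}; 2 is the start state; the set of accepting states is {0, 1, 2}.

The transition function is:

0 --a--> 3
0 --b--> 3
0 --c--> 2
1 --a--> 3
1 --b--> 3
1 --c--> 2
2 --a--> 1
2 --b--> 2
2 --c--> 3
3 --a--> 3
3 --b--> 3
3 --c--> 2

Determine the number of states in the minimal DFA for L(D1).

3

States {0} cannot be reached from the start state, so discard them.
Initial partition by acceptance: {1,2} | {3}.
Split {1,2} by δ(·,a) → {1} and {2}.
No further refinement is possible. Final partition (3 blocks): {1} | {3} | {2}.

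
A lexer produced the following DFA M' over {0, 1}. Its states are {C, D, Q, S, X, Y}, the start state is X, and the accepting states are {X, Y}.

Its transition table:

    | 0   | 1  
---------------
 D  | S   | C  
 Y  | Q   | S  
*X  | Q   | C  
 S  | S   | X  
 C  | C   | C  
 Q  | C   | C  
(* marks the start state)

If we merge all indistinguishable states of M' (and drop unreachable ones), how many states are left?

2

States {D,S,Y} cannot be reached from the start state, so discard them.
Initial partition by acceptance: {X} | {C,Q}.
No further refinement is possible. Final partition (2 blocks): {X} | {C,Q}.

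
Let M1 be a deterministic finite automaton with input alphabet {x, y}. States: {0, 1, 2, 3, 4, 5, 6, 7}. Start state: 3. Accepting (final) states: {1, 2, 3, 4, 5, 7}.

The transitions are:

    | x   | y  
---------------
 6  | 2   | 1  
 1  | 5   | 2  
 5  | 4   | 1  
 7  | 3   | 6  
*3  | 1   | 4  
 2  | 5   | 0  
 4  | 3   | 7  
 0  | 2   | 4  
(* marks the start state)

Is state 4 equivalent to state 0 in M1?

No

Every state is reachable, so we keep all 8.
Initial partition by acceptance: {1,2,3,4,5,7} | {0,6}.
On input y, block {1,2,3,4,5,7} splits into {1,3,4,5} and {2,7}.
Refine {1,3,4,5} on symbol y: members go to different blocks, giving {1,4} and {3,5}.
The partition is now stable with 4 blocks: {1,4} | {0,6} | {2,7} | {3,5}.
4 and 0 end up in different blocks, so they are distinguishable. For instance, the string 'ε' is accepted from only 4.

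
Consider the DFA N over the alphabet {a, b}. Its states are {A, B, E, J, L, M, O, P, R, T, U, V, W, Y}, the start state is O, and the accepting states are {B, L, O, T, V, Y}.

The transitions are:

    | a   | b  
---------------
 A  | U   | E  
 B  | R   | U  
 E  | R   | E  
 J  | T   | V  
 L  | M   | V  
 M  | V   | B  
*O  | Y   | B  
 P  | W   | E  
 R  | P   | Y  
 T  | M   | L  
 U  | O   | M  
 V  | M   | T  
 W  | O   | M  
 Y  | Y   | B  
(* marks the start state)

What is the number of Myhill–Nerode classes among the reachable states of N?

8

States {A,J} cannot be reached from the start state, so discard them.
Start with accepting vs non-accepting: {B,L,O,T,V,Y} | {E,M,P,R,U,W}.
On input a, block {B,L,O,T,V,Y} splits into {B,L,T,V} and {O,Y}.
Refine {B,L,T,V} on symbol b: members go to different blocks, giving {L,T,V} and {B}.
Split {E,M,P,R,U,W} by δ(·,a) → {E,P,R} and {U,W} and {M}.
Split {E,P,R} by δ(·,a) → {E,R} and {P}.
Split {E,R} by δ(·,a) → {E} and {R}.
The partition is now stable with 8 blocks: {L,T,V} | {E} | {O,Y} | {B} | {U,W} | {M} | {P} | {R}.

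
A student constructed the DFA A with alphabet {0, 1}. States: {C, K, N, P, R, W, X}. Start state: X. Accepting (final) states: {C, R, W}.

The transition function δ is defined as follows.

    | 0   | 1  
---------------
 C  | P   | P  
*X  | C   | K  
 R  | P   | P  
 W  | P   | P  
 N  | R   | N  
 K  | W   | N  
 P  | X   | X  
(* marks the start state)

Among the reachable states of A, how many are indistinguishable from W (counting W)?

3

Every state is reachable, so we keep all 7.
Start with accepting vs non-accepting: {C,R,W} | {K,N,P,X}.
Split {K,N,P,X} by δ(·,0) → {K,N,X} and {P}.
No further refinement is possible. Final partition (3 blocks): {C,R,W} | {K,N,X} | {P}.
The equivalence class containing W is {C,R,W}, of size 3.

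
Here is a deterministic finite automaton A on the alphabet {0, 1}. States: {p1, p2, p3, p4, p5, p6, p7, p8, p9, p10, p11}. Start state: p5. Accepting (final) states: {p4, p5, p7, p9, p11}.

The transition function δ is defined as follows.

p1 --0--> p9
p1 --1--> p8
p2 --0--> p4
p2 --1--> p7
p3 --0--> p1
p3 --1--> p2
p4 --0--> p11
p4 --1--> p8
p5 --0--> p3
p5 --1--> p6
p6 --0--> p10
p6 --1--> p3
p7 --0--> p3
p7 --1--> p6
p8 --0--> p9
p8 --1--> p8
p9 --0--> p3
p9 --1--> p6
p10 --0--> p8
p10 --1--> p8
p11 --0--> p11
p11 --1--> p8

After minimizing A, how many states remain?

7

Every state is reachable, so we keep all 11.
P0 = {p4,p5,p7,p9,p11} | {p1,p2,p3,p6,p8,p10}.
Split {p4,p5,p7,p9,p11} by δ(·,0) → {p5,p7,p9} and {p4,p11}.
On input 0, block {p1,p2,p3,p6,p8,p10} splits into {p3,p6,p10} and {p1,p8} and {p2}.
On input 0, block {p3,p6,p10} splits into {p3,p10} and {p6}.
Refine {p3,p10} on symbol 1: members go to different blocks, giving {p3} and {p10}.
The partition is now stable with 7 blocks: {p5,p7,p9} | {p3} | {p4,p11} | {p1,p8} | {p2} | {p6} | {p10}.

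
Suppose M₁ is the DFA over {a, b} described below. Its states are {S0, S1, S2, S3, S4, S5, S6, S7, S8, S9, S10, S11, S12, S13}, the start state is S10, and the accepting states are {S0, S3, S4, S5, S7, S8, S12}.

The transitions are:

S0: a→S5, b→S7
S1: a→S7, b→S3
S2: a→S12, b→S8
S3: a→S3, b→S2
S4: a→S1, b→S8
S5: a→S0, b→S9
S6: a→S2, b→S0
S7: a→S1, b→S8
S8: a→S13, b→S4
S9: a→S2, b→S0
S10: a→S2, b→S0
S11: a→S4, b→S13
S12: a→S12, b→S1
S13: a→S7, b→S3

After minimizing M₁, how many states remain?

First remove the unreachable states {S6,S11}; 12 states remain.
P0 = {S0,S3,S4,S5,S7,S8,S12} | {S1,S2,S9,S10,S13}.
Refine {S0,S3,S4,S5,S7,S8,S12} on symbol a: members go to different blocks, giving {S0,S3,S5,S12} and {S4,S7,S8}.
Split {S0,S3,S5,S12} by δ(·,b) → {S3,S5,S12} and {S0}.
Split {S3,S5,S12} by δ(·,a) → {S3,S12} and {S5}.
Refine {S1,S2,S9,S10,S13} on symbol a: members go to different blocks, giving {S1,S13} and {S9,S10} and {S2}.
Split {S3,S12} by δ(·,b) → {S3} and {S12}.
Stable partition: {S3} | {S1,S13} | {S4,S7,S8} | {S0} | {S5} | {S9,S10} | {S2} | {S12} — 8 equivalence classes.

8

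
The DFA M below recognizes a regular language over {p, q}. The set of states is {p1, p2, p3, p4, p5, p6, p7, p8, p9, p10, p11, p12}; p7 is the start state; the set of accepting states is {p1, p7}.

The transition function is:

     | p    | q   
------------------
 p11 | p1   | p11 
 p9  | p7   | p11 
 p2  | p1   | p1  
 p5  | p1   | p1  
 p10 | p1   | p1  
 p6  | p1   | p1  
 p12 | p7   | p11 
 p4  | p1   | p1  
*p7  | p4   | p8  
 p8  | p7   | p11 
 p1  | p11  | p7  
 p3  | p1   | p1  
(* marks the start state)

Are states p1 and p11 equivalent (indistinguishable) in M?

No

First remove the unreachable states {p2,p3,p5,p6,p9,p10,p12}; 5 states remain.
Initial partition by acceptance: {p1,p7} | {p4,p8,p11}.
On input q, block {p1,p7} splits into {p1} and {p7}.
Split {p4,p8,p11} by δ(·,p) → {p4,p11} and {p8}.
On input q, block {p4,p11} splits into {p4} and {p11}.
Stable partition: {p1} | {p4} | {p7} | {p8} | {p11} — 5 equivalence classes.
p1 and p11 end up in different blocks, so they are distinguishable. For instance, the string 'ε' is accepted from only p1.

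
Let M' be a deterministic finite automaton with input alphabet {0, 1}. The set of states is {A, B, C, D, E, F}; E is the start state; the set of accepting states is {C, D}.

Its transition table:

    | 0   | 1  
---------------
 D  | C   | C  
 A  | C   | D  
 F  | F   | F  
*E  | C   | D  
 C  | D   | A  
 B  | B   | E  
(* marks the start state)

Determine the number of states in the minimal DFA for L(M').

States {B,F} cannot be reached from the start state, so discard them.
Start with accepting vs non-accepting: {C,D} | {A,E}.
On input 1, block {C,D} splits into {C} and {D}.
No further refinement is possible. Final partition (3 blocks): {C} | {A,E} | {D}.

3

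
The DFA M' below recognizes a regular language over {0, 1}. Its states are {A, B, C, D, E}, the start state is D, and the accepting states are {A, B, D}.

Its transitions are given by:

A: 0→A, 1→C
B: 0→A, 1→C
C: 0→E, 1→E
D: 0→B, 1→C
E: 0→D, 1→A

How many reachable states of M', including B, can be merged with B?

3

Every state is reachable, so we keep all 5.
P0 = {A,B,D} | {C,E}.
On input 0, block {C,E} splits into {C} and {E}.
Stable partition: {A,B,D} | {C} | {E} — 3 equivalence classes.
The equivalence class containing B is {A,B,D}, of size 3.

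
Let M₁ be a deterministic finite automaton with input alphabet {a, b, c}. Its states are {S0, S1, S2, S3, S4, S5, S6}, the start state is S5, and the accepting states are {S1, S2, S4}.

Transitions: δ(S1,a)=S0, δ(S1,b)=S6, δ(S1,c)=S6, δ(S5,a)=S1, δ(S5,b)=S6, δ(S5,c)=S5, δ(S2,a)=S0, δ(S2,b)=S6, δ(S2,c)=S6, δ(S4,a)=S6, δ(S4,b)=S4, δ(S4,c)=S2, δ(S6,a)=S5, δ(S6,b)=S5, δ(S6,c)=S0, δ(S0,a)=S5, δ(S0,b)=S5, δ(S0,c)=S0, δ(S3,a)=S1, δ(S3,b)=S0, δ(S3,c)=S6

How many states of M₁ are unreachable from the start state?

BFS from S5 reaches {S0, S1, S5, S6}; the 3 state(s) S2, S3, S4 are never visited.

3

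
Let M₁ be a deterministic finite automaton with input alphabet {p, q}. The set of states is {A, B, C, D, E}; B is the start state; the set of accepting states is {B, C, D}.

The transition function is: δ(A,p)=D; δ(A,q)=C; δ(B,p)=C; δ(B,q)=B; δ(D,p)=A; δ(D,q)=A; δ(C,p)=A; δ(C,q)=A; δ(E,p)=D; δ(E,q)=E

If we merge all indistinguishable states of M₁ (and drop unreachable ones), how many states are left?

3

Reachable states from the start: {A,B,C,D}. Unreachable: {E} — drop them.
Initial partition by acceptance: {B,C,D} | {A}.
Refine {B,C,D} on symbol p: members go to different blocks, giving {C,D} and {B}.
Stable partition: {C,D} | {A} | {B} — 3 equivalence classes.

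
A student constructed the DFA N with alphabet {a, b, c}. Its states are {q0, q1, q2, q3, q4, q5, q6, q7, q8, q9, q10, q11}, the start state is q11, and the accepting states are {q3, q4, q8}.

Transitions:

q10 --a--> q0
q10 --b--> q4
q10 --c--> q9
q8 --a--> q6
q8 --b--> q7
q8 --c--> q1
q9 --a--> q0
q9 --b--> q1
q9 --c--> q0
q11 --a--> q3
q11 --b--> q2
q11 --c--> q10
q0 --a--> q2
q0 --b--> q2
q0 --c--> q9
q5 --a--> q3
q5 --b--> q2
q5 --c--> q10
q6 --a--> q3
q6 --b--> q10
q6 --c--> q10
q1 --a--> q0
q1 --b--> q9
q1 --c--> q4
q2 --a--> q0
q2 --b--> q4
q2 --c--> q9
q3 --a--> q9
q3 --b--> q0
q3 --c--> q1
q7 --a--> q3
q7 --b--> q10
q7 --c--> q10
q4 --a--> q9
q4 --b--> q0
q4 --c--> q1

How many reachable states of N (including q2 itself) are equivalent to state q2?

2

States {q5,q6,q7,q8} cannot be reached from the start state, so discard them.
Start with accepting vs non-accepting: {q3,q4} | {q0,q1,q2,q9,q10,q11}.
Refine {q0,q1,q2,q9,q10,q11} on symbol a: members go to different blocks, giving {q0,q1,q2,q9,q10} and {q11}.
On input b, block {q0,q1,q2,q9,q10} splits into {q0,q1,q9} and {q2,q10}.
On input a, block {q0,q1,q9} splits into {q1,q9} and {q0}.
Refine {q1,q9} on symbol c: members go to different blocks, giving {q1} and {q9}.
Stable partition: {q3,q4} | {q1} | {q11} | {q2,q10} | {q0} | {q9} — 6 equivalence classes.
State q2 belongs to the block {q2,q10}, which has 2 states.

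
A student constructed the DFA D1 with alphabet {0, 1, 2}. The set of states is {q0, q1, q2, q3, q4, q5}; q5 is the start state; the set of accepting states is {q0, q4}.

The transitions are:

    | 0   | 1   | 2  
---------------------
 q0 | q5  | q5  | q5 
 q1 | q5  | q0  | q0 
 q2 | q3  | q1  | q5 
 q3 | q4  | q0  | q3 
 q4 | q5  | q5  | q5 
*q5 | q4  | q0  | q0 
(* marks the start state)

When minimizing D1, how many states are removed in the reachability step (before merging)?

3

Starting at q5 and following transitions, the reachable set is {q0, q4, q5}. That leaves q1, q2, q3 unreachable — 3 in total.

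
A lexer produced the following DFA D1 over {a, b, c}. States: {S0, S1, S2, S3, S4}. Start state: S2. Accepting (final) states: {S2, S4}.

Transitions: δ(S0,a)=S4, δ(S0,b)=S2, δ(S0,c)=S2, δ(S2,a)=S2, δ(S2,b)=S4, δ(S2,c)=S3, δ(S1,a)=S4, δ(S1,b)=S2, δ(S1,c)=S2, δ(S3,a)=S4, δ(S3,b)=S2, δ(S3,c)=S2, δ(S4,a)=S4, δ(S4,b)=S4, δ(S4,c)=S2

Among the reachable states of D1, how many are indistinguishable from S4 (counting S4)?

First remove the unreachable states {S0,S1}; 3 states remain.
Initial partition by acceptance: {S2,S4} | {S3}.
Refine {S2,S4} on symbol c: members go to different blocks, giving {S2} and {S4}.
Stable partition: {S2} | {S3} | {S4} — 3 equivalence classes.
State S4 belongs to the block {S4}, which has 1 states.

1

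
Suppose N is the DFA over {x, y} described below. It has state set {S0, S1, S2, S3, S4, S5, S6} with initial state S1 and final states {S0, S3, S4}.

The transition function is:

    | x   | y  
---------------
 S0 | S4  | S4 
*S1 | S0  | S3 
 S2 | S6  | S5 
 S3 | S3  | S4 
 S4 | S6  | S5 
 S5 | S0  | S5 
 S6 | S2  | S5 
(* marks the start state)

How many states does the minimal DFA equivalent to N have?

All states are reachable from the start state.
Start with accepting vs non-accepting: {S0,S3,S4} | {S1,S2,S5,S6}.
Split {S0,S3,S4} by δ(·,x) → {S0,S3} and {S4}.
Split {S0,S3} by δ(·,x) → {S0} and {S3}.
Split {S1,S2,S5,S6} by δ(·,x) → {S1,S5} and {S2,S6}.
Refine {S1,S5} on symbol y: members go to different blocks, giving {S1} and {S5}.
The partition is now stable with 6 blocks: {S0} | {S1} | {S4} | {S3} | {S2,S6} | {S5}.

6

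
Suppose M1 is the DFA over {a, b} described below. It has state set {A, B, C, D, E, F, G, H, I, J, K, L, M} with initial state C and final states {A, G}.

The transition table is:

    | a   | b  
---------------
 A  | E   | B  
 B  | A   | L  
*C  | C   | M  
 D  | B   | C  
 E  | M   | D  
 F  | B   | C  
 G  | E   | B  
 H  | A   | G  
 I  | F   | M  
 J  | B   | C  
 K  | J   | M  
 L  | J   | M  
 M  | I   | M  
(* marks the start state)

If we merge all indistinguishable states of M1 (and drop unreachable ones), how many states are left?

First remove the unreachable states {G,H,K}; 10 states remain.
Start with accepting vs non-accepting: {A} | {B,C,D,E,F,I,J,L,M}.
Split {B,C,D,E,F,I,J,L,M} by δ(·,a) → {C,D,E,F,I,J,L,M} and {B}.
Split {C,D,E,F,I,J,L,M} by δ(·,a) → {C,E,I,L,M} and {D,F,J}.
Split {C,E,I,L,M} by δ(·,a) → {C,E,M} and {I,L}.
Split {C,E,M} by δ(·,a) → {C,E} and {M}.
On input a, block {C,E} splits into {C} and {E}.
No further refinement is possible. Final partition (7 blocks): {A} | {C} | {B} | {D,F,J} | {I,L} | {M} | {E}.

7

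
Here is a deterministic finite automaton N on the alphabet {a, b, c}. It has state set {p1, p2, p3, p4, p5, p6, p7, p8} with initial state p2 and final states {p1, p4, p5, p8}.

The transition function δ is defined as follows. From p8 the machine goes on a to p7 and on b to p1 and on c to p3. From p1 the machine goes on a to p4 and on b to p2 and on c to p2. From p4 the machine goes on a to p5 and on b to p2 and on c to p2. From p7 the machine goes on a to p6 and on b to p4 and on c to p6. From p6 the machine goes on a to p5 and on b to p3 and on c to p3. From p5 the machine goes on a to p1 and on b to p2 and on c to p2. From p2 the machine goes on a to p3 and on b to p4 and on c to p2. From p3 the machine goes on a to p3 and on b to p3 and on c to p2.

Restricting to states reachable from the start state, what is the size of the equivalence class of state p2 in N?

First remove the unreachable states {p6,p7,p8}; 5 states remain.
P0 = {p1,p4,p5} | {p2,p3}.
Refine {p2,p3} on symbol b: members go to different blocks, giving {p2} and {p3}.
No further refinement is possible. Final partition (3 blocks): {p1,p4,p5} | {p2} | {p3}.
The equivalence class containing p2 is {p2}, of size 1.

1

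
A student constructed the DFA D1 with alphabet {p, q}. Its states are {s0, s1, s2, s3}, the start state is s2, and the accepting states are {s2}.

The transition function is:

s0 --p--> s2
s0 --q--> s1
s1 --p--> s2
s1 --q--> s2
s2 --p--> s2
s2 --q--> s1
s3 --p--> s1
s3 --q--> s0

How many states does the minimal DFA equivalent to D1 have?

States {s0,s3} cannot be reached from the start state, so discard them.
Initial partition by acceptance: {s2} | {s1}.
No further refinement is possible. Final partition (2 blocks): {s2} | {s1}.

2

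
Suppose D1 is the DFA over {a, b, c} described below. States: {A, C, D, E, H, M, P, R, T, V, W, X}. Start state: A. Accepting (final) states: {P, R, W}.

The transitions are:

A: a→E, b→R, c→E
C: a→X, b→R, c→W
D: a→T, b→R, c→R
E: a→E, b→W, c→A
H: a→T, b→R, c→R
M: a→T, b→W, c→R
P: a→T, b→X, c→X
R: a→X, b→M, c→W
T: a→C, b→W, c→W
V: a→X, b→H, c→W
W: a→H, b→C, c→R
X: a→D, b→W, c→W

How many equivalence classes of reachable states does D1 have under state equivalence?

3

States {P,V} cannot be reached from the start state, so discard them.
Start with accepting vs non-accepting: {R,W} | {A,C,D,E,H,M,T,X}.
On input c, block {A,C,D,E,H,M,T,X} splits into {C,D,H,M,T,X} and {A,E}.
The partition is now stable with 3 blocks: {R,W} | {C,D,H,M,T,X} | {A,E}.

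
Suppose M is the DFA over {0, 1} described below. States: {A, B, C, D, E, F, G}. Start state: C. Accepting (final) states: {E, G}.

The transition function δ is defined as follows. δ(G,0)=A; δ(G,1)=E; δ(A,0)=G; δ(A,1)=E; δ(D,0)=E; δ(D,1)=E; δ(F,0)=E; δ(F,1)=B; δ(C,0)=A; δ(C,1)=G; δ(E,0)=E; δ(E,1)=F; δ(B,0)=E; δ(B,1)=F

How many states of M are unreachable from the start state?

1

Starting at C and following transitions, the reachable set is {A, B, C, E, F, G}. That leaves D unreachable — 1 in total.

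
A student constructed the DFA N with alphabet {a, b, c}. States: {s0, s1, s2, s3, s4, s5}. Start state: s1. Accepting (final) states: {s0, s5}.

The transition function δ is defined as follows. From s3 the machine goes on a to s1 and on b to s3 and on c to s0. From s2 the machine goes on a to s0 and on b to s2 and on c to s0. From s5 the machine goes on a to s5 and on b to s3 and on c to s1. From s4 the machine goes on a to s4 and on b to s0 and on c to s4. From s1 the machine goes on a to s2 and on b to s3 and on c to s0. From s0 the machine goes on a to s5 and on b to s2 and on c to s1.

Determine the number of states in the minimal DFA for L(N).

5

States {s4} cannot be reached from the start state, so discard them.
P0 = {s0,s5} | {s1,s2,s3}.
On input a, block {s1,s2,s3} splits into {s1,s3} and {s2}.
Split {s0,s5} by δ(·,b) → {s0} and {s5}.
On input a, block {s1,s3} splits into {s1} and {s3}.
Stable partition: {s0} | {s1} | {s2} | {s5} | {s3} — 5 equivalence classes.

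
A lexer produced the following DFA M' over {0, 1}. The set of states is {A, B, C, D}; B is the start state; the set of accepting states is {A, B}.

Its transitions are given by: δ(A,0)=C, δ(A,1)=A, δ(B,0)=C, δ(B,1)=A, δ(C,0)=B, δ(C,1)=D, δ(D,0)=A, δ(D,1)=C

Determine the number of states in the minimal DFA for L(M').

Initial partition by acceptance: {A,B} | {C,D}.
Stable partition: {A,B} | {C,D} — 2 equivalence classes.

2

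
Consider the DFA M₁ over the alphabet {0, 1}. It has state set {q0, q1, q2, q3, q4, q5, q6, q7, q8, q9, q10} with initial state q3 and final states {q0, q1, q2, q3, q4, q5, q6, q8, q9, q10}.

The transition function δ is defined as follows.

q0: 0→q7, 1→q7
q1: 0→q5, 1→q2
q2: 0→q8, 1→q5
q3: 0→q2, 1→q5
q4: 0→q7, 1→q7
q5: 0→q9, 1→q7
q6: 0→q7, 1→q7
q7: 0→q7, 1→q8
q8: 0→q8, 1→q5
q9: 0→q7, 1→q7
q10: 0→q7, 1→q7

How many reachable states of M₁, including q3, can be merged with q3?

3

First remove the unreachable states {q0,q1,q4,q6,q10}; 6 states remain.
P0 = {q2,q3,q5,q8,q9} | {q7}.
Split {q2,q3,q5,q8,q9} by δ(·,0) → {q2,q3,q5,q8} and {q9}.
On input 0, block {q2,q3,q5,q8} splits into {q2,q3,q8} and {q5}.
The partition is now stable with 4 blocks: {q2,q3,q8} | {q7} | {q9} | {q5}.
State q3 belongs to the block {q2,q3,q8}, which has 3 states.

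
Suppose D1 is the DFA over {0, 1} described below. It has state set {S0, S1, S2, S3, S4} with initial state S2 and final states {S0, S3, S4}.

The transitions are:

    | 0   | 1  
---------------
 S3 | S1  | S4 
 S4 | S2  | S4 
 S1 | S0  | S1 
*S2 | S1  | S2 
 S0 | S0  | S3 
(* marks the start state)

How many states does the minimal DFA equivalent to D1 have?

5

All states are reachable from the start state.
P0 = {S0,S3,S4} | {S1,S2}.
Refine {S0,S3,S4} on symbol 0: members go to different blocks, giving {S3,S4} and {S0}.
Split {S1,S2} by δ(·,0) → {S1} and {S2}.
Refine {S3,S4} on symbol 0: members go to different blocks, giving {S3} and {S4}.
The partition is now stable with 5 blocks: {S3} | {S1} | {S0} | {S2} | {S4}.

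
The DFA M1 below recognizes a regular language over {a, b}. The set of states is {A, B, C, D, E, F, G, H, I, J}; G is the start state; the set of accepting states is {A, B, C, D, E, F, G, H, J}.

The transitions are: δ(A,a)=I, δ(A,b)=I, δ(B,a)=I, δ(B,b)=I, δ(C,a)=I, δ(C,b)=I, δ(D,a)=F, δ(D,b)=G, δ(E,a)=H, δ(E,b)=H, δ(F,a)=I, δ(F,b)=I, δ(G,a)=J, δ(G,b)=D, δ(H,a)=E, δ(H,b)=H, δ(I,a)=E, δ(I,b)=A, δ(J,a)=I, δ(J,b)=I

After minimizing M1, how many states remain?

Reachable states from the start: {A,D,E,F,G,H,I,J}. Unreachable: {B,C} — drop them.
Initial partition by acceptance: {A,D,E,F,G,H,J} | {I}.
Split {A,D,E,F,G,H,J} by δ(·,a) → {D,E,G,H} and {A,F,J}.
Refine {D,E,G,H} on symbol a: members go to different blocks, giving {D,G} and {E,H}.
The partition is now stable with 4 blocks: {D,G} | {I} | {A,F,J} | {E,H}.

4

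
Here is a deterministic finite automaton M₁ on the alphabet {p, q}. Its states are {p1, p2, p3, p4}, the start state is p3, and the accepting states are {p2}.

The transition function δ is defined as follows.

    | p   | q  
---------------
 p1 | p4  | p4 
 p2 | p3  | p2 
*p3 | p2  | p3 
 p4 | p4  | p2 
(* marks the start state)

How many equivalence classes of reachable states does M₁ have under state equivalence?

States {p1,p4} cannot be reached from the start state, so discard them.
P0 = {p2} | {p3}.
The partition is now stable with 2 blocks: {p2} | {p3}.

2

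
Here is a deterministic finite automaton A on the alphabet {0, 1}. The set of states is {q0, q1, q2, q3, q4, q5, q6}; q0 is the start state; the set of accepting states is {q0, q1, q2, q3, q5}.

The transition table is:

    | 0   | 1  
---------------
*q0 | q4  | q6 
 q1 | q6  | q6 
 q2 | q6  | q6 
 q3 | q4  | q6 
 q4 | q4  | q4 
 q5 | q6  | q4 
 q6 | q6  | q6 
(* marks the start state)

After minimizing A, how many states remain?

States {q1,q2,q3,q5} cannot be reached from the start state, so discard them.
P0 = {q0} | {q4,q6}.
No further refinement is possible. Final partition (2 blocks): {q0} | {q4,q6}.

2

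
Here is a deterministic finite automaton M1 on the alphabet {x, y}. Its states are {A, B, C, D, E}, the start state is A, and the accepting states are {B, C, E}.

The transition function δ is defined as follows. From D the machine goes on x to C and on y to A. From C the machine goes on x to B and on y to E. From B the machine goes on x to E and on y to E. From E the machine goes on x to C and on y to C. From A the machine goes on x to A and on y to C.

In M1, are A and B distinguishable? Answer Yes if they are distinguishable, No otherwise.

Yes

Reachable states from the start: {A,B,C,E}. Unreachable: {D} — drop them.
P0 = {B,C,E} | {A}.
No further refinement is possible. Final partition (2 blocks): {B,C,E} | {A}.
A and B end up in different blocks, so they are distinguishable. For instance, the string 'ε' is accepted from only B.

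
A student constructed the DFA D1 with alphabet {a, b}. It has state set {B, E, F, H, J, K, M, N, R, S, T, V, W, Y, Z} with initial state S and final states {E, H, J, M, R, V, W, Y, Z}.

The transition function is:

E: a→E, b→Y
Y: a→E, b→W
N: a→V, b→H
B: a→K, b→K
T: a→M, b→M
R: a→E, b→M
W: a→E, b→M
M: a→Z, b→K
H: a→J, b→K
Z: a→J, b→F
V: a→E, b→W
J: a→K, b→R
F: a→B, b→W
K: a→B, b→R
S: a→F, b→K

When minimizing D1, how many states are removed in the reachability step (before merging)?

4

No path from S leads to H, N, T, V; the other 11 states are all reachable.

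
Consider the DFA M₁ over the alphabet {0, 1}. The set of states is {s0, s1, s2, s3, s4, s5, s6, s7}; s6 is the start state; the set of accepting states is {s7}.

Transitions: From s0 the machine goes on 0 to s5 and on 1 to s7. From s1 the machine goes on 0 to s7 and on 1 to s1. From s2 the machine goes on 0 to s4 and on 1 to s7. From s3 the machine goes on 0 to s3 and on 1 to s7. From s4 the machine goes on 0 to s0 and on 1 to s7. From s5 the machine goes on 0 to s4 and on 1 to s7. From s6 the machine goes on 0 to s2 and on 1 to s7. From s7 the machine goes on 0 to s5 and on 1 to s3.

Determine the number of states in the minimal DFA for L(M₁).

2

States {s1} cannot be reached from the start state, so discard them.
Initial partition by acceptance: {s7} | {s0,s2,s3,s4,s5,s6}.
No further refinement is possible. Final partition (2 blocks): {s7} | {s0,s2,s3,s4,s5,s6}.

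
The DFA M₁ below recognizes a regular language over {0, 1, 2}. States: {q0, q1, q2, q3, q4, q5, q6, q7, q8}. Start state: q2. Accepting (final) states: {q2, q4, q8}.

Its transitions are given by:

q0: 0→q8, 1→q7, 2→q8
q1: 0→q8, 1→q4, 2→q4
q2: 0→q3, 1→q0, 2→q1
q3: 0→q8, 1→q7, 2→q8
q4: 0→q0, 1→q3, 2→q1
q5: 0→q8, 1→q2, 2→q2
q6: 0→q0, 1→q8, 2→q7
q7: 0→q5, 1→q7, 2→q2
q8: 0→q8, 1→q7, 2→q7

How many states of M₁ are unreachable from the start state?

No path from q2 leads to q6; the other 8 states are all reachable.

1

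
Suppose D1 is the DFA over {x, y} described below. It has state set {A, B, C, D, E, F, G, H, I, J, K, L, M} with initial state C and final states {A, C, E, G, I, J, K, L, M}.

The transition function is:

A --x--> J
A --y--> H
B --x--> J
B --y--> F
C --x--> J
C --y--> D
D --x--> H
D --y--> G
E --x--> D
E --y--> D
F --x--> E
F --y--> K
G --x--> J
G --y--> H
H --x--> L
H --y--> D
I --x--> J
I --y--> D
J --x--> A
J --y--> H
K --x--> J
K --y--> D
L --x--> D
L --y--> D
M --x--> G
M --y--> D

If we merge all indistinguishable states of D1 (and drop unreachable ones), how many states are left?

5

States {B,E,F,I,K,M} cannot be reached from the start state, so discard them.
P0 = {A,C,G,J,L} | {D,H}.
Split {A,C,G,J,L} by δ(·,x) → {A,C,G,J} and {L}.
Refine {D,H} on symbol x: members go to different blocks, giving {D} and {H}.
On input y, block {A,C,G,J} splits into {A,G,J} and {C}.
The partition is now stable with 5 blocks: {A,G,J} | {D} | {L} | {H} | {C}.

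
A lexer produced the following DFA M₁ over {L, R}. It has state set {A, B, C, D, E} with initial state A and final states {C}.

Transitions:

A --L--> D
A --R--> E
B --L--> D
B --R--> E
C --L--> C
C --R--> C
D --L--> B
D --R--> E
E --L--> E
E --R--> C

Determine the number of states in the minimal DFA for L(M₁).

Every state is reachable, so we keep all 5.
Initial partition by acceptance: {C} | {A,B,D,E}.
On input R, block {A,B,D,E} splits into {A,B,D} and {E}.
No further refinement is possible. Final partition (3 blocks): {C} | {A,B,D} | {E}.

3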